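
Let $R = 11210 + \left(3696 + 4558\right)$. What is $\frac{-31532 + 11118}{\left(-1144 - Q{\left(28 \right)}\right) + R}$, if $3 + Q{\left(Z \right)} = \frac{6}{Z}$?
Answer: $- \frac{285796}{256519} \approx -1.1141$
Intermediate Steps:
$Q{\left(Z \right)} = -3 + \frac{6}{Z}$
$R = 19464$ ($R = 11210 + 8254 = 19464$)
$\frac{-31532 + 11118}{\left(-1144 - Q{\left(28 \right)}\right) + R} = \frac{-31532 + 11118}{\left(-1144 - \left(-3 + \frac{6}{28}\right)\right) + 19464} = - \frac{20414}{\left(-1144 - \left(-3 + 6 \cdot \frac{1}{28}\right)\right) + 19464} = - \frac{20414}{\left(-1144 - \left(-3 + \frac{3}{14}\right)\right) + 19464} = - \frac{20414}{\left(-1144 - - \frac{39}{14}\right) + 19464} = - \frac{20414}{\left(-1144 + \frac{39}{14}\right) + 19464} = - \frac{20414}{- \frac{15977}{14} + 19464} = - \frac{20414}{\frac{256519}{14}} = \left(-20414\right) \frac{14}{256519} = - \frac{285796}{256519}$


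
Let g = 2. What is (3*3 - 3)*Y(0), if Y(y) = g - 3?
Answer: -6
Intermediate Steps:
Y(y) = -1 (Y(y) = 2 - 3 = -1)
(3*3 - 3)*Y(0) = (3*3 - 3)*(-1) = (9 - 3)*(-1) = 6*(-1) = -6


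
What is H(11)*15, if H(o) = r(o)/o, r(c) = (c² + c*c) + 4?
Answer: 3690/11 ≈ 335.45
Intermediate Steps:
r(c) = 4 + 2*c² (r(c) = (c² + c²) + 4 = 2*c² + 4 = 4 + 2*c²)
H(o) = (4 + 2*o²)/o
H(11)*15 = (2*11 + 4/11)*15 = (22 + 4*(1/11))*15 = (22 + 4/11)*15 = (246/11)*15 = 3690/11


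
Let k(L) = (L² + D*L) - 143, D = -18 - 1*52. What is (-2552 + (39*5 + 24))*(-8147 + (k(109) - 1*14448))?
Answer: 43130171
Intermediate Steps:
D = -70 (D = -18 - 52 = -70)
k(L) = -143 + L² - 70*L (k(L) = (L² - 70*L) - 143 = -143 + L² - 70*L)
(-2552 + (39*5 + 24))*(-8147 + (k(109) - 1*14448)) = (-2552 + (39*5 + 24))*(-8147 + ((-143 + 109² - 70*109) - 1*14448)) = (-2552 + (195 + 24))*(-8147 + ((-143 + 11881 - 7630) - 14448)) = (-2552 + 219)*(-8147 + (4108 - 14448)) = -2333*(-8147 - 10340) = -2333*(-18487) = 43130171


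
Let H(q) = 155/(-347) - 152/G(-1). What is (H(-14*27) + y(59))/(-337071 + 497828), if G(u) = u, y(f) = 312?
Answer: 160853/55782679 ≈ 0.0028836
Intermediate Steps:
H(q) = 52589/347 (H(q) = 155/(-347) - 152/(-1) = 155*(-1/347) - 152*(-1) = -155/347 + 152 = 52589/347)
(H(-14*27) + y(59))/(-337071 + 497828) = (52589/347 + 312)/(-337071 + 497828) = (160853/347)/160757 = (160853/347)*(1/160757) = 160853/55782679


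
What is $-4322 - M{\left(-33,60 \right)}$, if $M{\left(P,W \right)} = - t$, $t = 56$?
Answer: $-4266$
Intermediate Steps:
$M{\left(P,W \right)} = -56$ ($M{\left(P,W \right)} = \left(-1\right) 56 = -56$)
$-4322 - M{\left(-33,60 \right)} = -4322 - -56 = -4322 + 56 = -4266$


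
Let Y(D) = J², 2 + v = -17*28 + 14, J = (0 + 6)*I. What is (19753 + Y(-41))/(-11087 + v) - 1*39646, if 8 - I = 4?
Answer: -457971275/11551 ≈ -39648.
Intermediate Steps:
I = 4 (I = 8 - 1*4 = 8 - 4 = 4)
J = 24 (J = (0 + 6)*4 = 6*4 = 24)
v = -464 (v = -2 + (-17*28 + 14) = -2 + (-476 + 14) = -2 - 462 = -464)
Y(D) = 576 (Y(D) = 24² = 576)
(19753 + Y(-41))/(-11087 + v) - 1*39646 = (19753 + 576)/(-11087 - 464) - 1*39646 = 20329/(-11551) - 39646 = 20329*(-1/11551) - 39646 = -20329/11551 - 39646 = -457971275/11551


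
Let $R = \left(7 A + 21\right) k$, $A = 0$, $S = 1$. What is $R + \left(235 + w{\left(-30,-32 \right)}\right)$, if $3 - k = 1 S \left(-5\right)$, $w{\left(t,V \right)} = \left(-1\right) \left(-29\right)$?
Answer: $432$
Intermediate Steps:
$w{\left(t,V \right)} = 29$
$k = 8$ ($k = 3 - 1 \cdot 1 \left(-5\right) = 3 - 1 \left(-5\right) = 3 - -5 = 3 + 5 = 8$)
$R = 168$ ($R = \left(7 \cdot 0 + 21\right) 8 = \left(0 + 21\right) 8 = 21 \cdot 8 = 168$)
$R + \left(235 + w{\left(-30,-32 \right)}\right) = 168 + \left(235 + 29\right) = 168 + 264 = 432$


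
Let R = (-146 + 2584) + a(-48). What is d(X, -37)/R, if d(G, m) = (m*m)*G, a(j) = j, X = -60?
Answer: -8214/239 ≈ -34.368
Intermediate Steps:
d(G, m) = G*m² (d(G, m) = m²*G = G*m²)
R = 2390 (R = (-146 + 2584) - 48 = 2438 - 48 = 2390)
d(X, -37)/R = -60*(-37)²/2390 = -60*1369*(1/2390) = -82140*1/2390 = -8214/239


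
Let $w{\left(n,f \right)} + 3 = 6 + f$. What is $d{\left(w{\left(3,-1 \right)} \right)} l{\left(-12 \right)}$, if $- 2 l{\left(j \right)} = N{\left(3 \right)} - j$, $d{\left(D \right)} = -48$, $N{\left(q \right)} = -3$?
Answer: $216$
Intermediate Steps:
$w{\left(n,f \right)} = 3 + f$ ($w{\left(n,f \right)} = -3 + \left(6 + f\right) = 3 + f$)
$l{\left(j \right)} = \frac{3}{2} + \frac{j}{2}$ ($l{\left(j \right)} = - \frac{-3 - j}{2} = \frac{3}{2} + \frac{j}{2}$)
$d{\left(w{\left(3,-1 \right)} \right)} l{\left(-12 \right)} = - 48 \left(\frac{3}{2} + \frac{1}{2} \left(-12\right)\right) = - 48 \left(\frac{3}{2} - 6\right) = \left(-48\right) \left(- \frac{9}{2}\right) = 216$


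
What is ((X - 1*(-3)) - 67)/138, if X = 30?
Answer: -17/69 ≈ -0.24638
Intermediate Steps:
((X - 1*(-3)) - 67)/138 = ((30 - 1*(-3)) - 67)/138 = ((30 + 3) - 67)*(1/138) = (33 - 67)*(1/138) = -34*1/138 = -17/69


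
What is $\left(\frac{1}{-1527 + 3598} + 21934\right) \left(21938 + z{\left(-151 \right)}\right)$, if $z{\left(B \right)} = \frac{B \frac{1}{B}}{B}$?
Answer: $\frac{150477579205655}{312721} \approx 4.8119 \cdot 10^{8}$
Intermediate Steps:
$z{\left(B \right)} = \frac{1}{B}$ ($z{\left(B \right)} = 1 \frac{1}{B} = \frac{1}{B}$)
$\left(\frac{1}{-1527 + 3598} + 21934\right) \left(21938 + z{\left(-151 \right)}\right) = \left(\frac{1}{-1527 + 3598} + 21934\right) \left(21938 + \frac{1}{-151}\right) = \left(\frac{1}{2071} + 21934\right) \left(21938 - \frac{1}{151}\right) = \left(\frac{1}{2071} + 21934\right) \frac{3312637}{151} = \frac{45425315}{2071} \cdot \frac{3312637}{151} = \frac{150477579205655}{312721}$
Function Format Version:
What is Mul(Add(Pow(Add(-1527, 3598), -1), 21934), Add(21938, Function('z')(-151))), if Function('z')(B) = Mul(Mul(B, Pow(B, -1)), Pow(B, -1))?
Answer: Rational(150477579205655, 312721) ≈ 4.8119e+8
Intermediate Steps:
Function('z')(B) = Pow(B, -1) (Function('z')(B) = Mul(1, Pow(B, -1)) = Pow(B, -1))
Mul(Add(Pow(Add(-1527, 3598), -1), 21934), Add(21938, Function('z')(-151))) = Mul(Add(Pow(Add(-1527, 3598), -1), 21934), Add(21938, Pow(-151, -1))) = Mul(Add(Pow(2071, -1), 21934), Add(21938, Rational(-1, 151))) = Mul(Add(Rational(1, 2071), 21934), Rational(3312637, 151)) = Mul(Rational(45425315, 2071), Rational(3312637, 151)) = Rational(150477579205655, 312721)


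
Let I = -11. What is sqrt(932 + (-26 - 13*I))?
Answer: sqrt(1049) ≈ 32.388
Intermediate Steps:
sqrt(932 + (-26 - 13*I)) = sqrt(932 + (-26 - 13*(-11))) = sqrt(932 + (-26 + 143)) = sqrt(932 + 117) = sqrt(1049)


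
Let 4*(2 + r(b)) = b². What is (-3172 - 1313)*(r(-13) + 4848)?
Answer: -87695205/4 ≈ -2.1924e+7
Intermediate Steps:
r(b) = -2 + b²/4
(-3172 - 1313)*(r(-13) + 4848) = (-3172 - 1313)*((-2 + (¼)*(-13)²) + 4848) = -4485*((-2 + (¼)*169) + 4848) = -4485*((-2 + 169/4) + 4848) = -4485*(161/4 + 4848) = -4485*19553/4 = -87695205/4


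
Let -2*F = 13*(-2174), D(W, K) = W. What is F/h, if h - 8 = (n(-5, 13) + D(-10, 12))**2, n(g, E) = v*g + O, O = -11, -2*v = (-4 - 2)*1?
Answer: 14131/1304 ≈ 10.837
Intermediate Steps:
v = 3 (v = -(-4 - 2)/2 = -(-3) = -1/2*(-6) = 3)
n(g, E) = -11 + 3*g (n(g, E) = 3*g - 11 = -11 + 3*g)
F = 14131 (F = -13*(-2174)/2 = -1/2*(-28262) = 14131)
h = 1304 (h = 8 + ((-11 + 3*(-5)) - 10)**2 = 8 + ((-11 - 15) - 10)**2 = 8 + (-26 - 10)**2 = 8 + (-36)**2 = 8 + 1296 = 1304)
F/h = 14131/1304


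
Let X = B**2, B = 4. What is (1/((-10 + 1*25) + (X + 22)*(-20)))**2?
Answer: 1/555025 ≈ 1.8017e-6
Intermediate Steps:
X = 16 (X = 4**2 = 16)
(1/((-10 + 1*25) + (X + 22)*(-20)))**2 = (1/((-10 + 1*25) + (16 + 22)*(-20)))**2 = (1/((-10 + 25) + 38*(-20)))**2 = (1/(15 - 760))**2 = (1/(-745))**2 = (-1/745)**2 = 1/555025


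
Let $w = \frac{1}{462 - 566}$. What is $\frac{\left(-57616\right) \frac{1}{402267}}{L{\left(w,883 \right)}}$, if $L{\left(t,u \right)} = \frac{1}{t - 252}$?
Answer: $\frac{14519786}{402267} \approx 36.095$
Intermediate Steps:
$w = - \frac{1}{104}$ ($w = \frac{1}{-104} = - \frac{1}{104} \approx -0.0096154$)
$L{\left(t,u \right)} = \frac{1}{-252 + t}$
$\frac{\left(-57616\right) \frac{1}{402267}}{L{\left(w,883 \right)}} = \frac{\left(-57616\right) \frac{1}{402267}}{\frac{1}{-252 - \frac{1}{104}}} = \frac{\left(-57616\right) \frac{1}{402267}}{\frac{1}{- \frac{26209}{104}}} = - \frac{57616}{402267 \left(- \frac{104}{26209}\right)} = \left(- \frac{57616}{402267}\right) \left(- \frac{26209}{104}\right) = \frac{14519786}{402267}$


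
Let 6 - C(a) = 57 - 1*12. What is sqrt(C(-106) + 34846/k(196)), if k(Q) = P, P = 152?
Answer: sqrt(761)/2 ≈ 13.793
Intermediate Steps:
k(Q) = 152
C(a) = -39 (C(a) = 6 - (57 - 1*12) = 6 - (57 - 12) = 6 - 1*45 = 6 - 45 = -39)
sqrt(C(-106) + 34846/k(196)) = sqrt(-39 + 34846/152) = sqrt(-39 + 34846*(1/152)) = sqrt(-39 + 917/4) = sqrt(761/4) = sqrt(761)/2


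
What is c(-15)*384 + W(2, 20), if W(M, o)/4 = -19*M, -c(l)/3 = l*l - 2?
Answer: -257048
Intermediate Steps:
c(l) = 6 - 3*l² (c(l) = -3*(l*l - 2) = -3*(l² - 2) = -3*(-2 + l²) = 6 - 3*l²)
W(M, o) = -76*M (W(M, o) = 4*(-19*M) = -76*M)
c(-15)*384 + W(2, 20) = (6 - 3*(-15)²)*384 - 76*2 = (6 - 3*225)*384 - 152 = (6 - 675)*384 - 152 = -669*384 - 152 = -256896 - 152 = -257048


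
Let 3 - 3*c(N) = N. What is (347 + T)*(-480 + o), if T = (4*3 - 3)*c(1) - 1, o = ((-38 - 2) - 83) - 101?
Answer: -247808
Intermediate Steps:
c(N) = 1 - N/3
o = -224 (o = (-40 - 83) - 101 = -123 - 101 = -224)
T = 5 (T = (4*3 - 3)*(1 - ⅓*1) - 1 = (12 - 3)*(1 - ⅓) - 1 = 9*(⅔) - 1 = 6 - 1 = 5)
(347 + T)*(-480 + o) = (347 + 5)*(-480 - 224) = 352*(-704) = -247808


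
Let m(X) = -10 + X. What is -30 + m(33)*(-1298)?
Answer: -29884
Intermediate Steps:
-30 + m(33)*(-1298) = -30 + (-10 + 33)*(-1298) = -30 + 23*(-1298) = -30 - 29854 = -29884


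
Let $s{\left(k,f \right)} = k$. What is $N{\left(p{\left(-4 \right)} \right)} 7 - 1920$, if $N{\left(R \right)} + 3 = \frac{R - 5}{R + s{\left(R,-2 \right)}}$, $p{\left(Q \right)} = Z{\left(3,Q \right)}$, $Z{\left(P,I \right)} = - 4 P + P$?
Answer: $- \frac{17420}{9} \approx -1935.6$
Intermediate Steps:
$Z{\left(P,I \right)} = - 3 P$
$p{\left(Q \right)} = -9$ ($p{\left(Q \right)} = \left(-3\right) 3 = -9$)
$N{\left(R \right)} = -3 + \frac{-5 + R}{2 R}$ ($N{\left(R \right)} = -3 + \frac{R - 5}{R + R} = -3 + \frac{-5 + R}{2 R}$)
$N{\left(p{\left(-4 \right)} \right)} 7 - 1920 = \frac{5 \left(-1 - -9\right)}{2 \left(-9\right)} 7 - 1920 = \frac{5}{2} \left(- \frac{1}{9}\right) \left(-1 + 9\right) 7 - 1920 = \frac{5}{2} \left(- \frac{1}{9}\right) 8 \cdot 7 - 1920 = \left(- \frac{20}{9}\right) 7 - 1920 = - \frac{140}{9} - 1920 = - \frac{17420}{9}$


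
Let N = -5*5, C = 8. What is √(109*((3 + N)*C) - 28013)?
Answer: I*√47197 ≈ 217.25*I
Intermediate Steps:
N = -25
√(109*((3 + N)*C) - 28013) = √(109*((3 - 25)*8) - 28013) = √(109*(-22*8) - 28013) = √(109*(-176) - 28013) = √(-19184 - 28013) = √(-47197) = I*√47197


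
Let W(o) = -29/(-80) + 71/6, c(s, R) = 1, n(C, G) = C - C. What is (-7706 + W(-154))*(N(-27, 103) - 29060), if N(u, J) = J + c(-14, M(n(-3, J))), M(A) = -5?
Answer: 4455635869/20 ≈ 2.2278e+8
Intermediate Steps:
n(C, G) = 0
W(o) = 2927/240 (W(o) = -29*(-1/80) + 71*(1/6) = 29/80 + 71/6 = 2927/240)
N(u, J) = 1 + J (N(u, J) = J + 1 = 1 + J)
(-7706 + W(-154))*(N(-27, 103) - 29060) = (-7706 + 2927/240)*((1 + 103) - 29060) = -1846513*(104 - 29060)/240 = -1846513/240*(-28956) = 4455635869/20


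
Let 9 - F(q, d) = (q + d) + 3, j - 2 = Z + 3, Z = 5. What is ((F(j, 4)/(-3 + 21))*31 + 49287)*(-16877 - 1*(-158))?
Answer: -2471397007/3 ≈ -8.2380e+8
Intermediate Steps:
j = 10 (j = 2 + (5 + 3) = 2 + 8 = 10)
F(q, d) = 6 - d - q (F(q, d) = 9 - ((q + d) + 3) = 9 - ((d + q) + 3) = 9 - (3 + d + q) = 9 + (-3 - d - q) = 6 - d - q)
((F(j, 4)/(-3 + 21))*31 + 49287)*(-16877 - 1*(-158)) = (((6 - 1*4 - 1*10)/(-3 + 21))*31 + 49287)*(-16877 - 1*(-158)) = (((6 - 4 - 10)/18)*31 + 49287)*(-16877 + 158) = (((1/18)*(-8))*31 + 49287)*(-16719) = (-4/9*31 + 49287)*(-16719) = (-124/9 + 49287)*(-16719) = (443459/9)*(-16719) = -2471397007/3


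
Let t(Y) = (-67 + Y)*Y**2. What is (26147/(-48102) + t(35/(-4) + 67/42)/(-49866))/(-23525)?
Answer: 4430461448291/222968698029883008 ≈ 1.9870e-5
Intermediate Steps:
t(Y) = Y**2*(-67 + Y)
(26147/(-48102) + t(35/(-4) + 67/42)/(-49866))/(-23525) = (26147/(-48102) + ((35/(-4) + 67/42)**2*(-67 + (35/(-4) + 67/42)))/(-49866))/(-23525) = (26147*(-1/48102) + ((35*(-1/4) + 67*(1/42))**2*(-67 + (35*(-1/4) + 67*(1/42))))*(-1/49866))*(-1/23525) = (-26147/48102 + ((-35/4 + 67/42)**2*(-67 + (-35/4 + 67/42)))*(-1/49866))*(-1/23525) = (-26147/48102 + ((-601/84)**2*(-67 - 601/84))*(-1/49866))*(-1/23525) = (-26147/48102 + ((361201/7056)*(-6229/84))*(-1/49866))*(-1/23525) = (-26147/48102 - 2249921029/592704*(-1/49866))*(-1/23525) = (-26147/48102 + 2249921029/29555777664)*(-1/23525) = -110761536207275/236948669532288*(-1/23525) = 4430461448291/222968698029883008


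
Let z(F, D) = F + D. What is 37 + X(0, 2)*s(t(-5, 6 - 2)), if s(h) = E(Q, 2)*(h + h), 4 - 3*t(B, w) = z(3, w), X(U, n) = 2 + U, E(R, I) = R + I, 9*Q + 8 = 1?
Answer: 289/9 ≈ 32.111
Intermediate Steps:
Q = -7/9 (Q = -8/9 + (1/9)*1 = -8/9 + 1/9 = -7/9 ≈ -0.77778)
E(R, I) = I + R
z(F, D) = D + F
t(B, w) = 1/3 - w/3 (t(B, w) = 4/3 - (w + 3)/3 = 4/3 - (3 + w)/3 = 4/3 + (-1 - w/3) = 1/3 - w/3)
s(h) = 22*h/9 (s(h) = (2 - 7/9)*(h + h) = 11*(2*h)/9 = 22*h/9)
37 + X(0, 2)*s(t(-5, 6 - 2)) = 37 + (2 + 0)*(22*(1/3 - (6 - 2)/3)/9) = 37 + 2*(22*(1/3 - 1/3*4)/9) = 37 + 2*(22*(1/3 - 4/3)/9) = 37 + 2*((22/9)*(-1)) = 37 + 2*(-22/9) = 37 - 44/9 = 289/9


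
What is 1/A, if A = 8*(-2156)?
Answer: -1/17248 ≈ -5.7978e-5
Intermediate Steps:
A = -17248
1/A = 1/(-17248) = -1/17248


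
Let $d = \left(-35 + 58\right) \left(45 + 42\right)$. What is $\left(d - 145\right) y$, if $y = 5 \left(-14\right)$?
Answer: $-129920$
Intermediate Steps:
$d = 2001$ ($d = 23 \cdot 87 = 2001$)
$y = -70$
$\left(d - 145\right) y = \left(2001 - 145\right) \left(-70\right) = 1856 \left(-70\right) = -129920$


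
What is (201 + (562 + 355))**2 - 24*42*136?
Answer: 1112836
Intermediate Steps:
(201 + (562 + 355))**2 - 24*42*136 = (201 + 917)**2 - 1008*136 = 1118**2 - 137088 = 1249924 - 137088 = 1112836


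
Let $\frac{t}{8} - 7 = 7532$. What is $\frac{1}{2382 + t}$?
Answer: $\frac{1}{62694} \approx 1.595 \cdot 10^{-5}$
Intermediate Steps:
$t = 60312$ ($t = 56 + 8 \cdot 7532 = 56 + 60256 = 60312$)
$\frac{1}{2382 + t} = \frac{1}{2382 + 60312} = \frac{1}{62694}$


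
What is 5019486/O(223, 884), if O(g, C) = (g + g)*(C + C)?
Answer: 2509743/394264 ≈ 6.3656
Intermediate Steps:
O(g, C) = 4*C*g (O(g, C) = (2*g)*(2*C) = 4*C*g)
5019486/O(223, 884) = 5019486/((4*884*223)) = 5019486/788528 = 5019486*(1/788528) = 2509743/394264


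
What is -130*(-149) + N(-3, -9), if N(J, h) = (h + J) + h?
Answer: 19349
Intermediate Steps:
N(J, h) = J + 2*h (N(J, h) = (J + h) + h = J + 2*h)
-130*(-149) + N(-3, -9) = -130*(-149) + (-3 + 2*(-9)) = 19370 + (-3 - 18) = 19370 - 21 = 19349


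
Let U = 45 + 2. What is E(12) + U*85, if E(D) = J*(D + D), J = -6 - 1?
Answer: 3827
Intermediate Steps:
J = -7
U = 47
E(D) = -14*D (E(D) = -7*(D + D) = -14*D)
E(12) + U*85 = -14*12 + 47*85 = -168 + 3995 = 3827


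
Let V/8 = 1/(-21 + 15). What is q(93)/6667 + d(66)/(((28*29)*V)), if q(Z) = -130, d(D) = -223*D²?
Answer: 4857077287/5413604 ≈ 897.20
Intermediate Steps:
V = -4/3 (V = 8/(-21 + 15) = 8/(-6) = 8*(-⅙) = -4/3 ≈ -1.3333)
q(93)/6667 + d(66)/(((28*29)*V)) = -130/6667 + (-223*66²)/(((28*29)*(-4/3))) = -130*1/6667 + (-223*4356)/((812*(-4/3))) = -130/6667 - 971388/(-3248/3) = -130/6667 - 971388*(-3/3248) = -130/6667 + 728541/812 = 4857077287/5413604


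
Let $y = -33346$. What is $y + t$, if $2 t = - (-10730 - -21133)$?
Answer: $- \frac{77095}{2} \approx -38548.0$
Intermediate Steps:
$t = - \frac{10403}{2}$ ($t = \frac{\left(-1\right) \left(-10730 - -21133\right)}{2} = \frac{\left(-1\right) \left(-10730 + 21133\right)}{2} = \frac{\left(-1\right) 10403}{2} = \frac{1}{2} \left(-10403\right) = - \frac{10403}{2} \approx -5201.5$)
$y + t = -33346 - \frac{10403}{2} = - \frac{77095}{2}$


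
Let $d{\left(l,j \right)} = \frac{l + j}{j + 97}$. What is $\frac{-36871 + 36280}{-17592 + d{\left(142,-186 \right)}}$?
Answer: $\frac{52599}{1565644} \approx 0.033596$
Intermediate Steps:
$d{\left(l,j \right)} = \frac{j + l}{97 + j}$
$\frac{-36871 + 36280}{-17592 + d{\left(142,-186 \right)}} = \frac{-36871 + 36280}{-17592 + \frac{-186 + 142}{97 - 186}} = - \frac{591}{-17592 + \frac{1}{-89} \left(-44\right)} = - \frac{591}{-17592 - - \frac{44}{89}} = - \frac{591}{-17592 + \frac{44}{89}} = - \frac{591}{- \frac{1565644}{89}} = \left(-591\right) \left(- \frac{89}{1565644}\right) = \frac{52599}{1565644}$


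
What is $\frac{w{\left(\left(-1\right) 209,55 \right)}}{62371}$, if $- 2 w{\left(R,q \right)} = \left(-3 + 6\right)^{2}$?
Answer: $- \frac{9}{124742} \approx -7.2149 \cdot 10^{-5}$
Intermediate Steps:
$w{\left(R,q \right)} = - \frac{9}{2}$ ($w{\left(R,q \right)} = - \frac{\left(-3 + 6\right)^{2}}{2} = - \frac{3^{2}}{2} = \left(- \frac{1}{2}\right) 9 = - \frac{9}{2}$)
$\frac{w{\left(\left(-1\right) 209,55 \right)}}{62371} = - \frac{9}{2 \cdot 62371} = \left(- \frac{9}{2}\right) \frac{1}{62371} = - \frac{9}{124742}$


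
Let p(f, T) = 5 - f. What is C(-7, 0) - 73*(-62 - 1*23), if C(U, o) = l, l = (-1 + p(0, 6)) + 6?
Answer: 6215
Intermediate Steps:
l = 10 (l = (-1 + (5 - 1*0)) + 6 = (-1 + (5 + 0)) + 6 = (-1 + 5) + 6 = 4 + 6 = 10)
C(U, o) = 10
C(-7, 0) - 73*(-62 - 1*23) = 10 - 73*(-62 - 1*23) = 10 - 73*(-62 - 23) = 10 - 73*(-85) = 10 + 6205 = 6215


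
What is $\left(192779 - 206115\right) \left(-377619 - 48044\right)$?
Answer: $5676641768$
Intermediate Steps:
$\left(192779 - 206115\right) \left(-377619 - 48044\right) = \left(-13336\right) \left(-425663\right) = 5676641768$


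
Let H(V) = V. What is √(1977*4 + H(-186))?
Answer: 3*√858 ≈ 87.875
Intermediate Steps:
√(1977*4 + H(-186)) = √(1977*4 - 186) = √(7908 - 186) = √7722 = 3*√858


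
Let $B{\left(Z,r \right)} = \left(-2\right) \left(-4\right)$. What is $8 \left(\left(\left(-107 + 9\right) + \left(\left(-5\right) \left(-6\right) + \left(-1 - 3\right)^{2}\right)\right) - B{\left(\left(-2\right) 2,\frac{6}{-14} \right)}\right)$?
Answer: $-480$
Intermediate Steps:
$B{\left(Z,r \right)} = 8$
$8 \left(\left(\left(-107 + 9\right) + \left(\left(-5\right) \left(-6\right) + \left(-1 - 3\right)^{2}\right)\right) - B{\left(\left(-2\right) 2,\frac{6}{-14} \right)}\right) = 8 \left(\left(\left(-107 + 9\right) + \left(\left(-5\right) \left(-6\right) + \left(-1 - 3\right)^{2}\right)\right) - 8\right) = 8 \left(\left(-98 + \left(30 + \left(-4\right)^{2}\right)\right) - 8\right) = 8 \left(\left(-98 + \left(30 + 16\right)\right) - 8\right) = 8 \left(\left(-98 + 46\right) - 8\right) = 8 \left(-52 - 8\right) = 8 \left(-60\right) = -480$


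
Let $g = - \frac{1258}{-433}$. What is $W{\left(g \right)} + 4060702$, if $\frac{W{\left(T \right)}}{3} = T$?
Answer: $\frac{1758287740}{433} \approx 4.0607 \cdot 10^{6}$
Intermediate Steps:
$g = \frac{1258}{433}$ ($g = \left(-1258\right) \left(- \frac{1}{433}\right) = \frac{1258}{433} \approx 2.9053$)
$W{\left(T \right)} = 3 T$
$W{\left(g \right)} + 4060702 = 3 \cdot \frac{1258}{433} + 4060702 = \frac{3774}{433} + 4060702 = \frac{1758287740}{433}$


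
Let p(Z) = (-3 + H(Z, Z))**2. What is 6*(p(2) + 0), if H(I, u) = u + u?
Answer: 6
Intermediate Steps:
H(I, u) = 2*u
p(Z) = (-3 + 2*Z)**2
6*(p(2) + 0) = 6*((-3 + 2*2)**2 + 0) = 6*((-3 + 4)**2 + 0) = 6*(1**2 + 0) = 6*(1 + 0) = 6*1 = 6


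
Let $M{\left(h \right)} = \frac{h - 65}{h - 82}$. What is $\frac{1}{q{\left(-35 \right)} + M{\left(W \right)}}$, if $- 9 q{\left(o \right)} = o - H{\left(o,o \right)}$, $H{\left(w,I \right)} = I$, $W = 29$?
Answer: $\frac{53}{36} \approx 1.4722$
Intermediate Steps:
$q{\left(o \right)} = 0$ ($q{\left(o \right)} = - \frac{o - o}{9} = \left(- \frac{1}{9}\right) 0 = 0$)
$M{\left(h \right)} = \frac{-65 + h}{-82 + h}$
$\frac{1}{q{\left(-35 \right)} + M{\left(W \right)}} = \frac{1}{0 + \frac{-65 + 29}{-82 + 29}} = \frac{1}{0 + \frac{1}{-53} \left(-36\right)} = \frac{1}{0 - - \frac{36}{53}} = \frac{1}{0 + \frac{36}{53}} = \frac{1}{\frac{36}{53}} = \frac{53}{36}$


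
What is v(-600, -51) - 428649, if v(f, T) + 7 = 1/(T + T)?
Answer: -43722913/102 ≈ -4.2866e+5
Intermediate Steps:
v(f, T) = -7 + 1/(2*T) (v(f, T) = -7 + 1/(T + T) = -7 + 1/(2*T))
v(-600, -51) - 428649 = (-7 + (½)/(-51)) - 428649 = (-7 + (½)*(-1/51)) - 428649 = (-7 - 1/102) - 428649 = -715/102 - 428649 = -43722913/102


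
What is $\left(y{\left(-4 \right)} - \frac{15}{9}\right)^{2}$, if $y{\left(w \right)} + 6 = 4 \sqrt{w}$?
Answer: $\frac{\left(23 - 24 i\right)^{2}}{9} \approx -5.2222 - 122.67 i$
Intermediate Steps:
$y{\left(w \right)} = -6 + 4 \sqrt{w}$
$\left(y{\left(-4 \right)} - \frac{15}{9}\right)^{2} = \left(\left(-6 + 4 \sqrt{-4}\right) - \frac{15}{9}\right)^{2} = \left(\left(-6 + 4 \cdot 2 i\right) - \frac{5}{3}\right)^{2} = \left(\left(-6 + 8 i\right) - \frac{5}{3}\right)^{2} = \left(- \frac{23}{3} + 8 i\right)^{2}$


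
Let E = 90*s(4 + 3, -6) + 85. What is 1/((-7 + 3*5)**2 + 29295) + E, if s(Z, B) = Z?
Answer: 20991686/29359 ≈ 715.00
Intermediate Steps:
E = 715 (E = 90*(4 + 3) + 85 = 90*7 + 85 = 630 + 85 = 715)
1/((-7 + 3*5)**2 + 29295) + E = 1/((-7 + 3*5)**2 + 29295) + 715 = 1/((-7 + 15)**2 + 29295) + 715 = 1/(8**2 + 29295) + 715 = 1/(64 + 29295) + 715 = 1/29359 + 715 = 20991686/29359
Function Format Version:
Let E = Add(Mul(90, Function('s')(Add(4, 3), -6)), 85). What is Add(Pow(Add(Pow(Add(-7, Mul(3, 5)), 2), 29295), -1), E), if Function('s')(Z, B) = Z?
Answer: Rational(20991686, 29359) ≈ 715.00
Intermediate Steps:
E = 715 (E = Add(Mul(90, Add(4, 3)), 85) = Add(Mul(90, 7), 85) = Add(630, 85) = 715)
Add(Pow(Add(Pow(Add(-7, Mul(3, 5)), 2), 29295), -1), E) = Add(Pow(Add(Pow(Add(-7, Mul(3, 5)), 2), 29295), -1), 715) = Add(Pow(Add(Pow(Add(-7, 15), 2), 29295), -1), 715) = Add(Pow(Add(Pow(8, 2), 29295), -1), 715) = Add(Pow(Add(64, 29295), -1), 715) = Add(Pow(29359, -1), 715) = Add(Rational(1, 29359), 715) = Rational(20991686, 29359)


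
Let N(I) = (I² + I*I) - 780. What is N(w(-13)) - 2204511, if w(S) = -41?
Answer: -2201929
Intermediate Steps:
N(I) = -780 + 2*I² (N(I) = (I² + I²) - 780 = 2*I² - 780 = -780 + 2*I²)
N(w(-13)) - 2204511 = (-780 + 2*(-41)²) - 2204511 = (-780 + 2*1681) - 2204511 = (-780 + 3362) - 2204511 = 2582 - 2204511 = -2201929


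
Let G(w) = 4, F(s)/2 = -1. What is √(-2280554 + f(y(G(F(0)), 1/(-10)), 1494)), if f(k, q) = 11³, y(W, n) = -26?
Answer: 3*I*√253247 ≈ 1509.7*I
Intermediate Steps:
F(s) = -2 (F(s) = 2*(-1) = -2)
f(k, q) = 1331
√(-2280554 + f(y(G(F(0)), 1/(-10)), 1494)) = √(-2280554 + 1331) = √(-2279223) = 3*I*√253247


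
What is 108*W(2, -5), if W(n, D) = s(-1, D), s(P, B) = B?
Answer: -540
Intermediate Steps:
W(n, D) = D
108*W(2, -5) = 108*(-5) = -540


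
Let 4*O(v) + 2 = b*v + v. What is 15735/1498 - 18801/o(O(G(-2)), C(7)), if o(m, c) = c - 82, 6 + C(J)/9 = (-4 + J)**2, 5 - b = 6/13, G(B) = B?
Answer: 29029323/82390 ≈ 352.34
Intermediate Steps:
b = 59/13 (b = 5 - 6/13 = 59/13 ≈ 4.5385)
C(J) = -54 + 9*(-4 + J)**2
O(v) = -1/2 + 18*v/13 (O(v) = -1/2 + (59*v/13 + v)/4 = -1/2 + (72*v/13)/4 = -1/2 + 18*v/13)
o(m, c) = -82 + c
15735/1498 - 18801/o(O(G(-2)), C(7)) = 15735/1498 - 18801/(-82 + (-54 + 9*(-4 + 7)**2)) = 15735*(1/1498) - 18801/(-82 + (-54 + 9*3**2)) = 15735/1498 - 18801/(-82 + (-54 + 9*9)) = 15735/1498 - 18801/(-82 + (-54 + 81)) = 15735/1498 - 18801/(-82 + 27) = 15735/1498 - 18801/(-55) = 15735/1498 - 18801*(-1/55) = 15735/1498 + 18801/55 = 29029323/82390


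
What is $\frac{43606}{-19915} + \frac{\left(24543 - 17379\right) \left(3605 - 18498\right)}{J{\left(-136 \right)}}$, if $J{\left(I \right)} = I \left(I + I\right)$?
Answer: $- \frac{531603292433}{184173920} \approx -2886.4$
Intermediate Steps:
$J{\left(I \right)} = 2 I^{2}$ ($J{\left(I \right)} = I 2 I = 2 I^{2}$)
$\frac{43606}{-19915} + \frac{\left(24543 - 17379\right) \left(3605 - 18498\right)}{J{\left(-136 \right)}} = \frac{43606}{-19915} + \frac{\left(24543 - 17379\right) \left(3605 - 18498\right)}{2 \left(-136\right)^{2}} = 43606 \left(- \frac{1}{19915}\right) + \frac{7164 \left(-14893\right)}{2 \cdot 18496} = - \frac{43606}{19915} - \frac{106693452}{36992} = - \frac{43606}{19915} - \frac{26673363}{9248} = - \frac{531603292433}{184173920}$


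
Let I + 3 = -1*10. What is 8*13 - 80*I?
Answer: 1144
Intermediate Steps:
I = -13 (I = -3 - 1*10 = -3 - 10 = -13)
8*13 - 80*I = 8*13 - 80*(-13) = 104 + 1040 = 1144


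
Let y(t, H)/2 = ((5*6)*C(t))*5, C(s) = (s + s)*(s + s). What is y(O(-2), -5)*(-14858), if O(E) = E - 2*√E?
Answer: 71318400 - 142636800*I*√2 ≈ 7.1318e+7 - 2.0172e+8*I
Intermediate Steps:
C(s) = 4*s² (C(s) = (2*s)*(2*s) = 4*s²)
O(E) = E - 2*√E
y(t, H) = 1200*t² (y(t, H) = 2*(((5*6)*(4*t²))*5) = 2*((30*(4*t²))*5) = 2*((120*t²)*5) = 2*(600*t²) = 1200*t²)
y(O(-2), -5)*(-14858) = (1200*(-2 - 2*I*√2)²)*(-14858) = -17829600*(-2 - 2*I*√2)²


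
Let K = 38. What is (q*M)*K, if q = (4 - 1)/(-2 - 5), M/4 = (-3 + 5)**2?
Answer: -1824/7 ≈ -260.57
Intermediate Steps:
M = 16 (M = 4*(-3 + 5)**2 = 4*2**2 = 4*4 = 16)
q = -3/7 (q = 3/(-7) = 3*(-1/7) = -3/7 ≈ -0.42857)
(q*M)*K = -3/7*16*38 = -48/7*38 = -1824/7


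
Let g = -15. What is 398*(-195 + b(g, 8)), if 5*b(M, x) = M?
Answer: -78804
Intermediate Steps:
b(M, x) = M/5
398*(-195 + b(g, 8)) = 398*(-195 + (1/5)*(-15)) = 398*(-195 - 3) = 398*(-198) = -78804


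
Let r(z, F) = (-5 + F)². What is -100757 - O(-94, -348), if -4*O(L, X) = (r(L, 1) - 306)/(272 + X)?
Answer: -15314919/152 ≈ -1.0076e+5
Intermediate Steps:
O(L, X) = 145/(2*(272 + X)) (O(L, X) = -((-5 + 1)² - 306)/(4*(272 + X)) = -((-4)² - 306)/(4*(272 + X)) = -(16 - 306)/(4*(272 + X)) = -(-145)/(2*(272 + X)) = 145/(2*(272 + X)))
-100757 - O(-94, -348) = -100757 - 145/(2*(272 - 348)) = -100757 - 145/(2*(-76)) = -100757 - 145*(-1)/(2*76) = -100757 - 1*(-145/152) = -100757 + 145/152 = -15314919/152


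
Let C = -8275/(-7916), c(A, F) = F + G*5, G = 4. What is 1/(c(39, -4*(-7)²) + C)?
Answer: -7916/1384941 ≈ -0.0057158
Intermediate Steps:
c(A, F) = 20 + F (c(A, F) = F + 4*5 = F + 20 = 20 + F)
C = 8275/7916 (C = -8275*(-1/7916) = 8275/7916 ≈ 1.0454)
1/(c(39, -4*(-7)²) + C) = 1/((20 - 4*(-7)²) + 8275/7916) = 1/((20 - 4*49) + 8275/7916) = 1/((20 - 196) + 8275/7916) = 1/(-176 + 8275/7916) = 1/(-1384941/7916) = -7916/1384941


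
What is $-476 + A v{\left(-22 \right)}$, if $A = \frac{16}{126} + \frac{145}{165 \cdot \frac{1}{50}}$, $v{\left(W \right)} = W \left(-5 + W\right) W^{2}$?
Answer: $\frac{88679020}{7} \approx 1.2668 \cdot 10^{7}$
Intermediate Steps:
$v{\left(W \right)} = W^{3} \left(-5 + W\right)$
$A = \frac{30538}{693}$ ($A = 16 \cdot \frac{1}{126} + \frac{145}{165 \cdot \frac{1}{50}} = \frac{8}{63} + \frac{145}{\frac{33}{10}} = \frac{8}{63} + 145 \cdot \frac{10}{33} = \frac{8}{63} + \frac{1450}{33} = \frac{30538}{693} \approx 44.066$)
$-476 + A v{\left(-22 \right)} = -476 + \frac{30538 \left(-22\right)^{3} \left(-5 - 22\right)}{693} = -476 + \frac{30538 \left(\left(-10648\right) \left(-27\right)\right)}{693} = -476 + \frac{30538}{693} \cdot 287496 = -476 + \frac{88682352}{7} = \frac{88679020}{7}$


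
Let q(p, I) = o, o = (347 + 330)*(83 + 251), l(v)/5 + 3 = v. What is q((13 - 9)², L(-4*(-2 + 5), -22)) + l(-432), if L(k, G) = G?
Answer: 223943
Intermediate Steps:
l(v) = -15 + 5*v
o = 226118 (o = 677*334 = 226118)
q(p, I) = 226118
q((13 - 9)², L(-4*(-2 + 5), -22)) + l(-432) = 226118 + (-15 + 5*(-432)) = 226118 + (-15 - 2160) = 226118 - 2175 = 223943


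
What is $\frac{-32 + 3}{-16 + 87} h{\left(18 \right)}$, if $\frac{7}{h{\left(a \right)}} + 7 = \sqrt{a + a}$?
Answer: $\frac{203}{71} \approx 2.8592$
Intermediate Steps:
$h{\left(a \right)} = \frac{7}{-7 + \sqrt{2} \sqrt{a}}$ ($h{\left(a \right)} = \frac{7}{-7 + \sqrt{a + a}} = \frac{7}{-7 + \sqrt{2 a}} = \frac{7}{-7 + \sqrt{2} \sqrt{a}}$)
$\frac{-32 + 3}{-16 + 87} h{\left(18 \right)} = \frac{-32 + 3}{-16 + 87} \frac{7}{-7 + \sqrt{2} \sqrt{18}} = - \frac{29}{71} \frac{7}{-7 + \sqrt{2} \cdot 3 \sqrt{2}} = \left(-29\right) \frac{1}{71} \frac{7}{-7 + 6} = - \frac{29 \frac{7}{-1}}{71} = - \frac{29 \cdot 7 \left(-1\right)}{71} = \left(- \frac{29}{71}\right) \left(-7\right) = \frac{203}{71}$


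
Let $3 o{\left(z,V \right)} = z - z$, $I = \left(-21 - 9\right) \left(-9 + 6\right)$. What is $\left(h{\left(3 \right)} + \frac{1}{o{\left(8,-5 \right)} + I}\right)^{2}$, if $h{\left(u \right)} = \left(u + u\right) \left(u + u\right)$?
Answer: $\frac{10504081}{8100} \approx 1296.8$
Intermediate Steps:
$h{\left(u \right)} = 4 u^{2}$ ($h{\left(u \right)} = 2 u 2 u = 4 u^{2}$)
$I = 90$ ($I = \left(-30\right) \left(-3\right) = 90$)
$o{\left(z,V \right)} = 0$ ($o{\left(z,V \right)} = \frac{z - z}{3} = \frac{1}{3} \cdot 0 = 0$)
$\left(h{\left(3 \right)} + \frac{1}{o{\left(8,-5 \right)} + I}\right)^{2} = \left(4 \cdot 3^{2} + \frac{1}{0 + 90}\right)^{2} = \left(4 \cdot 9 + \frac{1}{90}\right)^{2} = \left(36 + \frac{1}{90}\right)^{2} = \left(\frac{3241}{90}\right)^{2} = \frac{10504081}{8100}$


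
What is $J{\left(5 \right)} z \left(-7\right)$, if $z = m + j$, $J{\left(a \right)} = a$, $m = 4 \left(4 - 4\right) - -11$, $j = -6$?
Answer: $-175$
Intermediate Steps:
$m = 11$ ($m = 4 \cdot 0 + 11 = 0 + 11 = 11$)
$z = 5$ ($z = 11 - 6 = 5$)
$J{\left(5 \right)} z \left(-7\right) = 5 \cdot 5 \left(-7\right) = 25 \left(-7\right) = -175$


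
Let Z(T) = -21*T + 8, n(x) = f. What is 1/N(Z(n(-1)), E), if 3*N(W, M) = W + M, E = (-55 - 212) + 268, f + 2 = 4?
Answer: -1/11 ≈ -0.090909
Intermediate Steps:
f = 2 (f = -2 + 4 = 2)
n(x) = 2
Z(T) = 8 - 21*T
E = 1 (E = -267 + 268 = 1)
N(W, M) = M/3 + W/3 (N(W, M) = (W + M)/3 = (M + W)/3 = M/3 + W/3)
1/N(Z(n(-1)), E) = 1/((1/3)*1 + (8 - 21*2)/3) = 1/(1/3 + (8 - 42)/3) = 1/(1/3 + (1/3)*(-34)) = 1/(1/3 - 34/3) = 1/(-11) = -1/11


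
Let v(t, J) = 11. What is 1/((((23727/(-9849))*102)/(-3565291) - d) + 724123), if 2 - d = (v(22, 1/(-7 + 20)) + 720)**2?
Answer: 688520609/866490793102992 ≈ 7.9461e-7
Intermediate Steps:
d = -534359 (d = 2 - (11 + 720)**2 = 2 - 1*731**2 = 2 - 1*534361 = 2 - 534361 = -534359)
1/((((23727/(-9849))*102)/(-3565291) - d) + 724123) = 1/((((23727/(-9849))*102)/(-3565291) - 1*(-534359)) + 724123) = 1/((((23727*(-1/9849))*102)*(-1/3565291) + 534359) + 724123) = 1/((-7909/3283*102*(-1/3565291) + 534359) + 724123) = 1/((-806718/3283*(-1/3565291) + 534359) + 724123) = 1/((47454/688520609 + 534359) + 724123) = 1/(367917184152085/688520609 + 724123) = 1/(866490793102992/688520609) = 688520609/866490793102992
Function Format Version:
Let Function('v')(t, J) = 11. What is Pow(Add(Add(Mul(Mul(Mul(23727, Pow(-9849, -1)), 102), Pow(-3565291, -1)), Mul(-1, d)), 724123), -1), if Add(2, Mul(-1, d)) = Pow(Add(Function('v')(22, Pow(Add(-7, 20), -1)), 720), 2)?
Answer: Rational(688520609, 866490793102992) ≈ 7.9461e-7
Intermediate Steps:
d = -534359 (d = Add(2, Mul(-1, Pow(Add(11, 720), 2))) = Add(2, Mul(-1, Pow(731, 2))) = Add(2, Mul(-1, 534361)) = Add(2, -534361) = -534359)
Pow(Add(Add(Mul(Mul(Mul(23727, Pow(-9849, -1)), 102), Pow(-3565291, -1)), Mul(-1, d)), 724123), -1) = Pow(Add(Add(Mul(Mul(Mul(23727, Pow(-9849, -1)), 102), Pow(-3565291, -1)), Mul(-1, -534359)), 724123), -1) = Pow(Add(Add(Mul(Mul(Mul(23727, Rational(-1, 9849)), 102), Rational(-1, 3565291)), 534359), 724123), -1) = Pow(Add(Add(Mul(Mul(Rational(-7909, 3283), 102), Rational(-1, 3565291)), 534359), 724123), -1) = Pow(Add(Add(Mul(Rational(-806718, 3283), Rational(-1, 3565291)), 534359), 724123), -1) = Pow(Add(Add(Rational(47454, 688520609), 534359), 724123), -1) = Pow(Add(Rational(367917184152085, 688520609), 724123), -1) = Pow(Rational(866490793102992, 688520609), -1) = Rational(688520609, 866490793102992)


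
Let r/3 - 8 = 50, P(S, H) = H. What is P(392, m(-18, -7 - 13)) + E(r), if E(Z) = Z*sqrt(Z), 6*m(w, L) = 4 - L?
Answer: 4 + 174*sqrt(174) ≈ 2299.2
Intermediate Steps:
m(w, L) = 2/3 - L/6 (m(w, L) = (4 - L)/6 = 2/3 - L/6)
r = 174 (r = 24 + 3*50 = 24 + 150 = 174)
E(Z) = Z**(3/2)
P(392, m(-18, -7 - 13)) + E(r) = (2/3 - (-7 - 13)/6) + 174**(3/2) = (2/3 - 1/6*(-20)) + 174*sqrt(174) = (2/3 + 10/3) + 174*sqrt(174) = 4 + 174*sqrt(174)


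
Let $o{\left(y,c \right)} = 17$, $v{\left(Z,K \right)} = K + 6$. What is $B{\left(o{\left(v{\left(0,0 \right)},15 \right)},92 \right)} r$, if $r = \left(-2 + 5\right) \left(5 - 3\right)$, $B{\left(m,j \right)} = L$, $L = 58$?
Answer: $348$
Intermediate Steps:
$v{\left(Z,K \right)} = 6 + K$
$B{\left(m,j \right)} = 58$
$r = 6$ ($r = 3 \cdot 2 = 6$)
$B{\left(o{\left(v{\left(0,0 \right)},15 \right)},92 \right)} r = 58 \cdot 6 = 348$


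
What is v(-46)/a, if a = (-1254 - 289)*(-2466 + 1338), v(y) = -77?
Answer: -77/1740504 ≈ -4.4240e-5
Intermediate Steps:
a = 1740504 (a = -1543*(-1128) = 1740504)
v(-46)/a = -77/1740504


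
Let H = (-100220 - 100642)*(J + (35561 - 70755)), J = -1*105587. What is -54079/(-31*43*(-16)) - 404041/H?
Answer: -764615209039493/301551827559408 ≈ -2.5356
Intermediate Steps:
J = -105587
H = 28277553222 (H = (-100220 - 100642)*(-105587 + (35561 - 70755)) = -200862*(-105587 - 35194) = -200862*(-140781) = 28277553222)
-54079/(-31*43*(-16)) - 404041/H = -54079/(-31*43*(-16)) - 404041/28277553222 = -54079/((-1333*(-16))) - 404041*1/28277553222 = -54079/21328 - 404041/28277553222 = -764615209039493/301551827559408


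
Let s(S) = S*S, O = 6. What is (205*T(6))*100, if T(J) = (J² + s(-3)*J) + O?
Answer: 1968000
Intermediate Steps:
s(S) = S²
T(J) = 6 + J² + 9*J (T(J) = (J² + (-3)²*J) + 6 = (J² + 9*J) + 6 = 6 + J² + 9*J)
(205*T(6))*100 = (205*(6 + 6² + 9*6))*100 = (205*(6 + 36 + 54))*100 = (205*96)*100 = 19680*100 = 1968000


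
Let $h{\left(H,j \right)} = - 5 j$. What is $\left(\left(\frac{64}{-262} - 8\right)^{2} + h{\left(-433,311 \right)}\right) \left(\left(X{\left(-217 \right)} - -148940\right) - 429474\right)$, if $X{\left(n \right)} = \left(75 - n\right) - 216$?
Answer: $\frac{7156995081390}{17161} \approx 4.1705 \cdot 10^{8}$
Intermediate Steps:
$X{\left(n \right)} = -141 - n$ ($X{\left(n \right)} = \left(75 - n\right) - 216 = -141 - n$)
$\left(\left(\frac{64}{-262} - 8\right)^{2} + h{\left(-433,311 \right)}\right) \left(\left(X{\left(-217 \right)} - -148940\right) - 429474\right) = \left(\left(\frac{64}{-262} - 8\right)^{2} - 1555\right) \left(\left(\left(-141 - -217\right) - -148940\right) - 429474\right) = \left(\left(64 \left(- \frac{1}{262}\right) - 8\right)^{2} - 1555\right) \left(\left(\left(-141 + 217\right) + 148940\right) - 429474\right) = \left(\left(- \frac{32}{131} - 8\right)^{2} - 1555\right) \left(\left(76 + 148940\right) - 429474\right) = \left(\left(- \frac{1080}{131}\right)^{2} - 1555\right) \left(149016 - 429474\right) = \left(\frac{1166400}{17161} - 1555\right) \left(-280458\right) = \left(- \frac{25518955}{17161}\right) \left(-280458\right) = \frac{7156995081390}{17161}$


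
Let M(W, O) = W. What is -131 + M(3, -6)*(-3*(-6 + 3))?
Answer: -104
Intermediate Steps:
-131 + M(3, -6)*(-3*(-6 + 3)) = -131 + 3*(-3*(-6 + 3)) = -131 + 3*(-3*(-3)) = -131 + 3*9 = -131 + 27 = -104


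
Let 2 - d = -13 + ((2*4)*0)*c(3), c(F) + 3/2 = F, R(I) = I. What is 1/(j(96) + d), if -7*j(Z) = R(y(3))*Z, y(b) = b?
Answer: -7/183 ≈ -0.038251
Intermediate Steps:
c(F) = -3/2 + F
j(Z) = -3*Z/7
d = 15 (d = 2 - (-13 + ((2*4)*0)*(-3/2 + 3)) = 2 - (-13 + (8*0)*(3/2)) = 2 - (-13 + 0*(3/2)) = 2 - (-13 + 0) = 2 - 1*(-13) = 2 + 13 = 15)
1/(j(96) + d) = 1/(-3/7*96 + 15) = 1/(-288/7 + 15) = 1/(-183/7) = -7/183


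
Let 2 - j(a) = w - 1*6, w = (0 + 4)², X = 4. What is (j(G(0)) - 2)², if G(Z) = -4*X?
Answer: 100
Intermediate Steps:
w = 16 (w = 4² = 16)
G(Z) = -16 (G(Z) = -4*4 = -16)
j(a) = -8 (j(a) = 2 - (16 - 1*6) = 2 - (16 - 6) = 2 - 1*10 = 2 - 10 = -8)
(j(G(0)) - 2)² = (-8 - 2)² = (-10)² = 100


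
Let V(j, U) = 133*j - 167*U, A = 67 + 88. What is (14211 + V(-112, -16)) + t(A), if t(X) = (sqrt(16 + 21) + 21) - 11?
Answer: 1997 + sqrt(37) ≈ 2003.1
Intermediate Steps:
A = 155
V(j, U) = -167*U + 133*j
t(X) = 10 + sqrt(37) (t(X) = (sqrt(37) + 21) - 11 = (21 + sqrt(37)) - 11 = 10 + sqrt(37))
(14211 + V(-112, -16)) + t(A) = (14211 + (-167*(-16) + 133*(-112))) + (10 + sqrt(37)) = (14211 + (2672 - 14896)) + (10 + sqrt(37)) = (14211 - 12224) + (10 + sqrt(37)) = 1987 + (10 + sqrt(37)) = 1997 + sqrt(37)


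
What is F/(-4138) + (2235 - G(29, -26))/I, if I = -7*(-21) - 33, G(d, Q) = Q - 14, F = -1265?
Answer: 2389540/117933 ≈ 20.262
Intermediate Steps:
G(d, Q) = -14 + Q
I = 114 (I = 147 - 33 = 114)
F/(-4138) + (2235 - G(29, -26))/I = -1265/(-4138) + (2235 - (-14 - 26))/114 = -1265*(-1/4138) + (2235 - 1*(-40))*(1/114) = 1265/4138 + (2235 + 40)*(1/114) = 1265/4138 + 2275*(1/114) = 1265/4138 + 2275/114 = 2389540/117933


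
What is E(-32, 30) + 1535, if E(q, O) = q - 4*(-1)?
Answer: 1507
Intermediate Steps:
E(q, O) = 4 + q (E(q, O) = q + 4 = 4 + q)
E(-32, 30) + 1535 = (4 - 32) + 1535 = -28 + 1535 = 1507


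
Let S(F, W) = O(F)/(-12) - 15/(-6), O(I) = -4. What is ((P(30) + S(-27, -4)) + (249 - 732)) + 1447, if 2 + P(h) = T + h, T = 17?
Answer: 6071/6 ≈ 1011.8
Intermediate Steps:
P(h) = 15 + h (P(h) = -2 + (17 + h) = 15 + h)
S(F, W) = 17/6 (S(F, W) = -4/(-12) - 15/(-6) = -4*(-1/12) - 15*(-1/6) = 1/3 + 5/2 = 17/6)
((P(30) + S(-27, -4)) + (249 - 732)) + 1447 = (((15 + 30) + 17/6) + (249 - 732)) + 1447 = ((45 + 17/6) - 483) + 1447 = (287/6 - 483) + 1447 = -2611/6 + 1447 = 6071/6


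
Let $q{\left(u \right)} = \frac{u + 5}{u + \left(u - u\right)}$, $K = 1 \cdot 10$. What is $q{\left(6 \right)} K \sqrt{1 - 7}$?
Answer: $\frac{55 i \sqrt{6}}{3} \approx 44.907 i$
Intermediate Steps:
$K = 10$
$q{\left(u \right)} = \frac{5 + u}{u}$ ($q{\left(u \right)} = \frac{5 + u}{u + 0} = \frac{5 + u}{u}$)
$q{\left(6 \right)} K \sqrt{1 - 7} = \frac{5 + 6}{6} \cdot 10 \sqrt{1 - 7} = \frac{1}{6} \cdot 11 \cdot 10 \sqrt{-6} = \frac{11}{6} \cdot 10 i \sqrt{6} = \frac{55 i \sqrt{6}}{3}$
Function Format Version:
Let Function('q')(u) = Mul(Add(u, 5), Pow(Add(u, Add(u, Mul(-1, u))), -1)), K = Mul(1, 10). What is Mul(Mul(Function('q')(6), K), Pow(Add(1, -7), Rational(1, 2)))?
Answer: Mul(Rational(55, 3), I, Pow(6, Rational(1, 2))) ≈ Mul(44.907, I)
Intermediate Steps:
K = 10
Function('q')(u) = Mul(Pow(u, -1), Add(5, u)) (Function('q')(u) = Mul(Add(5, u), Pow(Add(u, 0), -1)) = Mul(Add(5, u), Pow(u, -1)) = Mul(Pow(u, -1), Add(5, u)))
Mul(Mul(Function('q')(6), K), Pow(Add(1, -7), Rational(1, 2))) = Mul(Mul(Mul(Pow(6, -1), Add(5, 6)), 10), Pow(Add(1, -7), Rational(1, 2))) = Mul(Mul(Mul(Rational(1, 6), 11), 10), Pow(-6, Rational(1, 2))) = Mul(Mul(Rational(11, 6), 10), Mul(I, Pow(6, Rational(1, 2)))) = Mul(Rational(55, 3), Mul(I, Pow(6, Rational(1, 2)))) = Mul(Rational(55, 3), I, Pow(6, Rational(1, 2)))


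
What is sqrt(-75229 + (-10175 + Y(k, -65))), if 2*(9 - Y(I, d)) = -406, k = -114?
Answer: 2*I*sqrt(21298) ≈ 291.88*I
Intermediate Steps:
Y(I, d) = 212 (Y(I, d) = 9 - 1/2*(-406) = 9 + 203 = 212)
sqrt(-75229 + (-10175 + Y(k, -65))) = sqrt(-75229 + (-10175 + 212)) = sqrt(-75229 - 9963) = sqrt(-85192) = 2*I*sqrt(21298)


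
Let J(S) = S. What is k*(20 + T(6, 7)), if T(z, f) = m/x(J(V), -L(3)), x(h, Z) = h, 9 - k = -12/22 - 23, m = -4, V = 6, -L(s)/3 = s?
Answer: 20764/33 ≈ 629.21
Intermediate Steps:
L(s) = -3*s
k = 358/11 (k = 9 - (-12/22 - 23) = 9 - (-12*1/22 - 23) = 9 - (-6/11 - 23) = 9 - 1*(-259/11) = 9 + 259/11 = 358/11 ≈ 32.545)
T(z, f) = -⅔ (T(z, f) = -4/6 = (⅙)*(-4) = -⅔)
k*(20 + T(6, 7)) = 358*(20 - ⅔)/11 = (358/11)*(58/3) = 20764/33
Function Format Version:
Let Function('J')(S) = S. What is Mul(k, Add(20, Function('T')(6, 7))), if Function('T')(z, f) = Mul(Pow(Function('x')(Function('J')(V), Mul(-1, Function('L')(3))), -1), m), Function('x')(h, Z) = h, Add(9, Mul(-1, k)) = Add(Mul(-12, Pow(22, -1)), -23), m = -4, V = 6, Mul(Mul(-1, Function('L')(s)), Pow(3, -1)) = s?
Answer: Rational(20764, 33) ≈ 629.21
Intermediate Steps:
Function('L')(s) = Mul(-3, s)
k = Rational(358, 11) (k = Add(9, Mul(-1, Add(Mul(-12, Pow(22, -1)), -23))) = Add(9, Mul(-1, Add(Mul(-12, Rational(1, 22)), -23))) = Add(9, Mul(-1, Add(Rational(-6, 11), -23))) = Add(9, Mul(-1, Rational(-259, 11))) = Add(9, Rational(259, 11)) = Rational(358, 11) ≈ 32.545)
Function('T')(z, f) = Rational(-2, 3) (Function('T')(z, f) = Mul(Pow(6, -1), -4) = Mul(Rational(1, 6), -4) = Rational(-2, 3))
Mul(k, Add(20, Function('T')(6, 7))) = Mul(Rational(358, 11), Add(20, Rational(-2, 3))) = Mul(Rational(358, 11), Rational(58, 3)) = Rational(20764, 33)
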